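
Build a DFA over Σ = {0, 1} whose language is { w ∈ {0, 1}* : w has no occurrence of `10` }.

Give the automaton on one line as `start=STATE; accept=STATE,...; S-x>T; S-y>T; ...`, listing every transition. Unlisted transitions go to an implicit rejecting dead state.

Track partial matches of the forbidden pattern `10`. State C is a dead state reached once `10` has occurred; every other state accepts. A means no part of `10` is currently matched.
3 states suffice.
       0  1 
>* A   A  B 
 * B   C  B 
   C   C  C 
(> = start, * = accepting)

start=A; accept=A,B; A-0>A; A-1>B; B-0>C; B-1>B; C-0>C; C-1>C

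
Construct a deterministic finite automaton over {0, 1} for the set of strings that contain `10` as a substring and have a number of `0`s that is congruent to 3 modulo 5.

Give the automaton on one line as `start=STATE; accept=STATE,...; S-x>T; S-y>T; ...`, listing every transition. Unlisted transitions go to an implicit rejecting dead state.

start=q0; accept=q11; q0-0>q1; q0-1>q2; q1-0>q3; q1-1>q4; q2-0>q5; q2-1>q2; q3-0>q6; q3-1>q7; q4-0>q8; q4-1>q4; q5-0>q8; q5-1>q5; q6-0>q9; q6-1>q10; q7-0>q11; q7-1>q7; q8-0>q11; q8-1>q8; q9-0>q0; q9-1>q12; q10-0>q13; q10-1>q10; q11-0>q13; q11-1>q11; q12-0>q14; q12-1>q12; q13-0>q14; q13-1>q13; q14-0>q5; q14-1>q14

Build one automaton per condition and run them in lockstep. One (3 states) tracks whether and how much of `10` has been seen; the other (5 states) tracks the count of `0`s modulo 5. Each combined state is a pair, one component from each; accept when both components accept.
A 15-state machine:
          0    1  
>  q0     q1   q2 
   q1     q3   q4 
   q2     q5   q2 
   q3     q6   q7 
   q4     q8   q4 
   q5     q8   q5 
   q6     q9  q10 
   q7    q11   q7 
   q8    q11   q8 
   q9     q0  q12 
   q10   q13  q10 
 * q11   q13  q11 
   q12   q14  q12 
   q13   q14  q13 
   q14    q5  q14 
(> = start, * = accepting)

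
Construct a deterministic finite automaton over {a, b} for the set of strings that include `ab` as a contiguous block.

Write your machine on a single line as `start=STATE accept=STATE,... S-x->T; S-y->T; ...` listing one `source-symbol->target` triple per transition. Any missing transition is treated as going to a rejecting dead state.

start=s0; accept=s2; s0-a->s1; s0-b->s0; s1-a->s1; s1-b->s2; s2-a->s2; s2-b->s2

Track how much of `ab` has been matched so far: state s0 is no progress, s2 is the absorbing accept state reached once `ab` has occurred. Intermediate states record partial matches; on a mismatch, fall back to the longest reusable overlap.
With 3 states:
        a   b  
>  s0   s1  s0 
   s1   s1  s2 
 * s2   s2  s2 
(> = start, * = accepting)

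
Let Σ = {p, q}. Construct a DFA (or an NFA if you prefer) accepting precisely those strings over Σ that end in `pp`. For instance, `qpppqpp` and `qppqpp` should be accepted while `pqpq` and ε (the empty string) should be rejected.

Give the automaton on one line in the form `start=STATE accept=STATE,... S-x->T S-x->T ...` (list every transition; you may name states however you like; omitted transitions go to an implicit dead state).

start=S0 accept=S2 S0-p->S1 S0-q->S0 S1-p->S2 S1-q->S0 S2-p->S2 S2-q->S0

Let each state record the length of the longest suffix of the input read so far that is also a prefix of `pp`. S1 means the last symbol is `p`; S2 means the last 2 symbols are `pp`. Accept only at S2, where the string currently ends in `pp`.
3 states suffice.
        p   q  
>  S0   S1  S0 
   S1   S2  S0 
 * S2   S2  S0 
(> = start, * = accepting)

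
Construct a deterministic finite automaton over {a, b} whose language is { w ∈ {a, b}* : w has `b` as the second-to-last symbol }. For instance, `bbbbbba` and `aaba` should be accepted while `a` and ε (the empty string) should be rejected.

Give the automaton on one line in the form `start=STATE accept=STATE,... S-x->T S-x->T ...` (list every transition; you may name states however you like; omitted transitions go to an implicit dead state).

start=q0 accept=q5,q6 q0-a->q1 q0-b->q2 q1-a->q3 q1-b->q4 q2-a->q5 q2-b->q6 q3-a->q3 q3-b->q4 q4-a->q5 q4-b->q6 q5-a->q3 q5-b->q4 q6-a->q5 q6-b->q6

A DFA must remember the last 2 symbols (since which symbol is second-to-last isn't known until the input ends). Use one state per possible window of the last ≤2 symbols; accept from those whose window starts with `b`.
        a   b  
>  q0   q1  q2 
   q1   q3  q4 
   q2   q5  q6 
   q3   q3  q4 
   q4   q5  q6 
 * q5   q3  q4 
 * q6   q5  q6 
(> = start, * = accepting)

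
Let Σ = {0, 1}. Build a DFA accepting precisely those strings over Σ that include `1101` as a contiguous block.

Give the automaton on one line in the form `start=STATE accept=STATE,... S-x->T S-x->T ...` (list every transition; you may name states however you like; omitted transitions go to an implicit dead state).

States A..D record the length of the longest prefix of `1101` that matches the current input suffix. Reaching E means `1101` has been seen, and we stay there forever. Accept from E.
With 5 states:
       0  1 
>  A   A  B 
   B   A  C 
   C   D  C 
   D   A  E 
 * E   E  E 
(> = start, * = accepting)

start=A accept=E A-0->A A-1->B B-0->A B-1->C C-0->D C-1->C D-0->A D-1->E E-0->E E-1->E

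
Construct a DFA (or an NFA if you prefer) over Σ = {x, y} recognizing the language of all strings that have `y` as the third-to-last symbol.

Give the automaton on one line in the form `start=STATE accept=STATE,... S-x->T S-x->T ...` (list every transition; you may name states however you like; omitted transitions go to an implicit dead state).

start=A accept=L,M,N,O A-x->B A-y->C B-x->D B-y->E C-x->F C-y->G D-x->H D-y->I E-x->J E-y->K F-x->L F-y->M G-x->N G-y->O H-x->H H-y->I I-x->J I-y->K J-x->L J-y->M K-x->N K-y->O L-x->H L-y->I M-x->J M-y->K N-x->L N-y->M O-x->N O-y->O

Because acceptance depends on a position counted from the end, the machine has to buffer the most recent 3 symbols. Make each state the string of the last up-to-3 symbols read; on input `x` shift the window left and append `x`. Accept when the buffered window has length 3 and begins with `y`.
15 states suffice.
       x  y 
>  A   B  C 
   B   D  E 
   C   F  G 
   D   H  I 
   E   J  K 
   F   L  M 
   G   N  O 
   H   H  I 
   I   J  K 
   J   L  M 
   K   N  O 
 * L   H  I 
 * M   J  K 
 * N   L  M 
 * O   N  O 
(> = start, * = accepting)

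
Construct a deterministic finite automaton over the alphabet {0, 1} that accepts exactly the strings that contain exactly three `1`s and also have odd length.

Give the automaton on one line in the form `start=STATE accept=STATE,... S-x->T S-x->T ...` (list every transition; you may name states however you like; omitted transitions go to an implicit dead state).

Run two small machines in parallel and take their product. One (5 states) tracks the count of `1`s, saturating at 4; the other (2 states) tracks the input length modulo 2. Each combined state is a pair, one component from each; accept when both components accept. After merging equivalent states the machine shrinks.
A 9-state machine:
       0  1 
>  A   B  C 
   B   A  D 
   C   D  E 
   D   C  F 
   E   F  G 
   F   E  H 
 * G   H  I 
   H   G  I 
   I   I  I 
(> = start, * = accepting)

start=A accept=G A-0->B A-1->C B-0->A B-1->D C-0->D C-1->E D-0->C D-1->F E-0->F E-1->G F-0->E F-1->H G-0->H G-1->I H-0->G H-1->I I-0->I I-1->I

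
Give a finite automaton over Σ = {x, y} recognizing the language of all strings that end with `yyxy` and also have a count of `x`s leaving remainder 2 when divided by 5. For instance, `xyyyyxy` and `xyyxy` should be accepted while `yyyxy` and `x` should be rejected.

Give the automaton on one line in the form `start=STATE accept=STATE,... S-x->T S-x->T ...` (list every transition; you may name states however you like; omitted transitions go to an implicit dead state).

start=A accept=I A-x->B A-y->A B-x->C B-y->D C-x->E C-y->C D-x->C D-y->F E-x->G E-y->E F-x->H F-y->F G-x->A G-y->G H-x->E H-y->I I-x->E I-y->C

Handle the two conditions separately and then intersect. The first has 5 states tracking how much of the suffix `yyxy` has currently been matched; the second has 5 states tracking the count of `x`s modulo 5. A product state is a pair (one from each), accepting exactly when both do. After merging equivalent states the machine shrinks.
A 9-state machine:
       x  y 
>  A   B  A 
   B   C  D 
   C   E  C 
   D   C  F 
   E   G  E 
   F   H  F 
   G   A  G 
   H   E  I 
 * I   E  C 
(> = start, * = accepting)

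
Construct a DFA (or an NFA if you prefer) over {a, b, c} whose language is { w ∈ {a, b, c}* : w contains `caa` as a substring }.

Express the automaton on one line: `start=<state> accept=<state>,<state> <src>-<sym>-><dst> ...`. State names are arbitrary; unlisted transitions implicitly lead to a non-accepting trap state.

Track how much of `caa` has been matched so far: state s0 is no progress, s3 is the absorbing accept state reached once `caa` has occurred. Intermediate states record partial matches; on a mismatch, fall back to the longest reusable overlap.
4 states suffice.
        a   b   c  
>  s0   s0  s0  s1 
   s1   s2  s0  s1 
   s2   s3  s0  s1 
 * s3   s3  s3  s3 
(> = start, * = accepting)

start=s0 accept=s3 s0-a->s0 s0-b->s0 s0-c->s1 s1-a->s2 s1-b->s0 s1-c->s1 s2-a->s3 s2-b->s0 s2-c->s1 s3-a->s3 s3-b->s3 s3-c->s3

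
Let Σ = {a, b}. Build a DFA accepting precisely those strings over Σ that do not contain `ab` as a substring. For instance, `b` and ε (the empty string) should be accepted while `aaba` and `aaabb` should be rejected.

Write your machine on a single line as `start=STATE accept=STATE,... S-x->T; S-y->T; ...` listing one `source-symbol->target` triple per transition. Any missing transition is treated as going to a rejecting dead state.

start=s0; accept=s0,s1; s0-a->s1; s0-b->s0; s1-a->s1; s1-b->s2; s2-a->s2; s2-b->s2

Track partial matches of the forbidden pattern `ab`. State s2 is a dead state reached once `ab` has occurred; every other state accepts. s0 means no part of `ab` is currently matched.
3 states suffice.
        a   b  
>* s0   s1  s0 
 * s1   s1  s2 
   s2   s2  s2 
(> = start, * = accepting)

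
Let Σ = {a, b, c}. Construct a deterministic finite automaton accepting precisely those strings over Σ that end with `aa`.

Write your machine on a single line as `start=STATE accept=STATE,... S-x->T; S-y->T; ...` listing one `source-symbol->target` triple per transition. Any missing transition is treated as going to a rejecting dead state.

start=s0; accept=s2; s0-a->s1; s0-b->s0; s0-c->s0; s1-a->s2; s1-b->s0; s1-c->s0; s2-a->s2; s2-b->s0; s2-c->s0

Remember how much of `aa` the current input suffix matches. State s0 means no match yet; s1 means the last symbol is `a`; s2 means the last 2 symbols are `aa`. Only s2 accepts. On a mismatch, fall back to the longest proper suffix that is still a prefix of `aa`.
With 3 states:
        a   b   c  
>  s0   s1  s0  s0 
   s1   s2  s0  s0 
 * s2   s2  s0  s0 
(> = start, * = accepting)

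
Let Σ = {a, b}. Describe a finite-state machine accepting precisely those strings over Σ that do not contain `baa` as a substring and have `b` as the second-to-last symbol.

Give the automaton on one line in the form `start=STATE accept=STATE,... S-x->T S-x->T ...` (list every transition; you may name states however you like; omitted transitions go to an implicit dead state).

Build one automaton per condition and run them in lockstep. One (4 states) tracks partial matches of the forbidden pattern `baa`; the other (7 states) tracks the last 2 symbols read. Each combined state is a pair, one component from each; accept when both components accept. Equivalent product states are then merged.
With 5 states:
        a   b  
>  s0   s0  s1 
   s1   s2  s3 
 * s2   s4  s1 
 * s3   s2  s3 
   s4   s4  s4 
(> = start, * = accepting)

start=s0 accept=s2,s3 s0-a->s0 s0-b->s1 s1-a->s2 s1-b->s3 s2-a->s4 s2-b->s1 s3-a->s2 s3-b->s3 s4-a->s4 s4-b->s4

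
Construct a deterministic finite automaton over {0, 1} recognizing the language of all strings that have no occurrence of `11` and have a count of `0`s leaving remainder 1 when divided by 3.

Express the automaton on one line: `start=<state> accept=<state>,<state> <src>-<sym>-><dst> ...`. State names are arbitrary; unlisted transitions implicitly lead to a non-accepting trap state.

start=q0 accept=q1,q4 q0-0->q1 q0-1->q2 q1-0->q3 q1-1->q4 q2-0->q1 q2-1->q5 q3-0->q0 q3-1->q6 q4-0->q3 q4-1->q7 q5-0->q7 q5-1->q5 q6-0->q0 q6-1->q8 q7-0->q8 q7-1->q7 q8-0->q5 q8-1->q8

Run two small machines in parallel and take their product. The first has 3 states tracking partial matches of the forbidden pattern `11`; the second has 3 states tracking the count of `0`s modulo 3. A product state is a pair (one from each), accepting exactly when both do.
A 9-state machine:
        0   1  
>  q0   q1  q2 
 * q1   q3  q4 
   q2   q1  q5 
   q3   q0  q6 
 * q4   q3  q7 
   q5   q7  q5 
   q6   q0  q8 
   q7   q8  q7 
   q8   q5  q8 
(> = start, * = accepting)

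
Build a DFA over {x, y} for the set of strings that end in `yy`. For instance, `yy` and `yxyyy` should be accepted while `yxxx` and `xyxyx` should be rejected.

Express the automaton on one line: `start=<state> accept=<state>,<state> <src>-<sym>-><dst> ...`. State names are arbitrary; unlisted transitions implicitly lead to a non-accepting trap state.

start=A accept=C A-x->A A-y->B B-x->A B-y->C C-x->A C-y->C

Let each state record the length of the longest suffix of the input read so far that is also a prefix of `yy`. B means the last symbol is `y`; C means the last 2 symbols are `yy`. Accept only at C, where the string currently ends in `yy`.
       x  y 
>  A   A  B 
   B   A  C 
 * C   A  C 
(> = start, * = accepting)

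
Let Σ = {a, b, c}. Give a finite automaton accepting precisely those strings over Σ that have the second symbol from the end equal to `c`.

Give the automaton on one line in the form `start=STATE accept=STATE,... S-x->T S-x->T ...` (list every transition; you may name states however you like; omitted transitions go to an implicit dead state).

start=s0 accept=s10,s11,s12 s0-a->s1 s0-b->s2 s0-c->s3 s1-a->s4 s1-b->s5 s1-c->s6 s2-a->s7 s2-b->s8 s2-c->s9 s3-a->s10 s3-b->s11 s3-c->s12 s4-a->s4 s4-b->s5 s4-c->s6 s5-a->s7 s5-b->s8 s5-c->s9 s6-a->s10 s6-b->s11 s6-c->s12 s7-a->s4 s7-b->s5 s7-c->s6 s8-a->s7 s8-b->s8 s8-c->s9 s9-a->s10 s9-b->s11 s9-c->s12 s10-a->s4 s10-b->s5 s10-c->s6 s11-a->s7 s11-b->s8 s11-c->s9 s12-a->s10 s12-b->s11 s12-c->s12

Because acceptance depends on a position counted from the end, the machine has to buffer the most recent 2 symbols. Make each state the string of the last up-to-2 symbols read; on input `x` shift the window left and append `x`. Accept when the buffered window has length 2 and begins with `c`.
A 13-state machine:
          a    b    c  
>  s0     s1   s2   s3 
   s1     s4   s5   s6 
   s2     s7   s8   s9 
   s3    s10  s11  s12 
   s4     s4   s5   s6 
   s5     s7   s8   s9 
   s6    s10  s11  s12 
   s7     s4   s5   s6 
   s8     s7   s8   s9 
   s9    s10  s11  s12 
 * s10    s4   s5   s6 
 * s11    s7   s8   s9 
 * s12   s10  s11  s12 
(> = start, * = accepting)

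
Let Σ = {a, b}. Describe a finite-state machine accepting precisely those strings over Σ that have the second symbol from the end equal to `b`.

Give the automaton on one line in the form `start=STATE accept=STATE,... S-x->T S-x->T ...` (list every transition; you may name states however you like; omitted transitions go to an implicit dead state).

A DFA must remember the last 2 symbols (since which symbol is second-to-last isn't known until the input ends). Use one state per possible window of the last ≤2 symbols; accept from those whose window starts with `b`.
A 7-state machine:
        a   b  
>  S0   S1  S2 
   S1   S3  S4 
   S2   S5  S6 
   S3   S3  S4 
   S4   S5  S6 
 * S5   S3  S4 
 * S6   S5  S6 
(> = start, * = accepting)

start=S0 accept=S5,S6 S0-a->S1 S0-b->S2 S1-a->S3 S1-b->S4 S2-a->S5 S2-b->S6 S3-a->S3 S3-b->S4 S4-a->S5 S4-b->S6 S5-a->S3 S5-b->S4 S6-a->S5 S6-b->S6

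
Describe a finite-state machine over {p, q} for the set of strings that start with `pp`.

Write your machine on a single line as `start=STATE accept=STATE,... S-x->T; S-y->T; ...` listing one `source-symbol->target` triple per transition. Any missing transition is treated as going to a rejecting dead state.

Check the first 2 symbols one by one: S0 through S1 record how many have matched `pp` so far; any wrong symbol goes to the dead state S3. After all 2 match we enter the accepting sink S2.
        p   q  
>  S0   S1  S3 
   S1   S2  S3 
 * S2   S2  S2 
   S3   S3  S3 
(> = start, * = accepting)

start=S0; accept=S2; S0-p->S1; S0-q->S3; S1-p->S2; S1-q->S3; S2-p->S2; S2-q->S2; S3-p->S3; S3-q->S3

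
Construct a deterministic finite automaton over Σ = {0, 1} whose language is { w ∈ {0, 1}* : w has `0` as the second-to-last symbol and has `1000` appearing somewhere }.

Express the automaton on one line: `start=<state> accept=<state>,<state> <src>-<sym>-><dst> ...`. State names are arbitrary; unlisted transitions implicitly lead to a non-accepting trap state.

Handle the two conditions separately and then intersect. One (7 states) tracks the last 2 symbols read; the other (5 states) tracks whether and how much of `1000` has been seen. Each combined state is a pair, one component from each; accept when both components accept. After merging equivalent states the machine shrinks.
An 8-state machine:
        0   1  
>  q0   q0  q1 
   q1   q2  q1 
   q2   q3  q1 
   q3   q4  q1 
 * q4   q4  q5 
 * q5   q6  q7 
   q6   q4  q5 
   q7   q6  q7 
(> = start, * = accepting)

start=q0 accept=q4,q5 q0-0->q0 q0-1->q1 q1-0->q2 q1-1->q1 q2-0->q3 q2-1->q1 q3-0->q4 q3-1->q1 q4-0->q4 q4-1->q5 q5-0->q6 q5-1->q7 q6-0->q4 q6-1->q5 q7-0->q6 q7-1->q7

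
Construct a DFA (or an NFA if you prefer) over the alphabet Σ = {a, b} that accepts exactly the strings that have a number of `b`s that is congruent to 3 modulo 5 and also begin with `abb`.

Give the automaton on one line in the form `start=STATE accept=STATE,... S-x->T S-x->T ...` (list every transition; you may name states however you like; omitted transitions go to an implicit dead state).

Build one automaton per condition and run them in lockstep. One (5 states) tracks the count of `b`s modulo 5; the other (5 states) tracks whether the input so far still matches the prefix `abb`. Each combined state is a pair, one component from each; accept when both components accept. After merging equivalent states the machine shrinks.
        a   b  
>  q0   q1  q2 
   q1   q2  q3 
   q2   q2  q2 
   q3   q2  q4 
   q4   q4  q5 
 * q5   q5  q6 
   q6   q6  q7 
   q7   q7  q8 
   q8   q8  q4 
(> = start, * = accepting)

start=q0 accept=q5 q0-a->q1 q0-b->q2 q1-a->q2 q1-b->q3 q2-a->q2 q2-b->q2 q3-a->q2 q3-b->q4 q4-a->q4 q4-b->q5 q5-a->q5 q5-b->q6 q6-a->q6 q6-b->q7 q7-a->q7 q7-b->q8 q8-a->q8 q8-b->q4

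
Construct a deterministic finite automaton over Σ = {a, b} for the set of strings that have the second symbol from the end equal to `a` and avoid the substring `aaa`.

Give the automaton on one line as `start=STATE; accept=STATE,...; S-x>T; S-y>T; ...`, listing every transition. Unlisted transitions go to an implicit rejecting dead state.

start=q0; accept=q2,q3; q0-a>q1; q0-b>q0; q1-a>q2; q1-b>q3; q2-a>q4; q2-b>q3; q3-a>q1; q3-b>q0; q4-a>q4; q4-b>q4

Run two small machines in parallel and take their product. The first has 7 states tracking the last 2 symbols read; the second has 4 states tracking partial matches of the forbidden pattern `aaa`. A product state is a pair (one from each), accepting exactly when both do. Minimizing collapses redundant product states.
A 5-state machine:
        a   b  
>  q0   q1  q0 
   q1   q2  q3 
 * q2   q4  q3 
 * q3   q1  q0 
   q4   q4  q4 
(> = start, * = accepting)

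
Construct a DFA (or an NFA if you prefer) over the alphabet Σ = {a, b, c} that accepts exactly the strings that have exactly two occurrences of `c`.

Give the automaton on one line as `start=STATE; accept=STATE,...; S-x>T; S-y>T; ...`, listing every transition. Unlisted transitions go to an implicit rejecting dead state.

Count `c`s, saturating at 3: states q0 through q2 mean 0 through 2 `c`s seen; q3 means more than 2. Each `c` increments (capped at q3); other symbols loop. Accept from {q2}.
With 4 states:
        a   b   c  
>  q0   q0  q0  q1 
   q1   q1  q1  q2 
 * q2   q2  q2  q3 
   q3   q3  q3  q3 
(> = start, * = accepting)

start=q0; accept=q2; q0-a>q0; q0-b>q0; q0-c>q1; q1-a>q1; q1-b>q1; q1-c>q2; q2-a>q2; q2-b>q2; q2-c>q3; q3-a>q3; q3-b>q3; q3-c>q3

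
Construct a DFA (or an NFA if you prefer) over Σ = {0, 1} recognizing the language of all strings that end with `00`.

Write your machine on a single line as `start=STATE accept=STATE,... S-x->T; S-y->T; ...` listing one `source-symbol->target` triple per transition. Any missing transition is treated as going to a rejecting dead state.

start=S0; accept=S2; S0-0->S1; S0-1->S0; S1-0->S2; S1-1->S0; S2-0->S2; S2-1->S0

Let each state record the length of the longest suffix of the input read so far that is also a prefix of `00`. S1 means the last symbol is `0`; S2 means the last 2 symbols are `00`. Accept only at S2, where the string currently ends in `00`.
        0   1  
>  S0   S1  S0 
   S1   S2  S0 
 * S2   S2  S0 
(> = start, * = accepting)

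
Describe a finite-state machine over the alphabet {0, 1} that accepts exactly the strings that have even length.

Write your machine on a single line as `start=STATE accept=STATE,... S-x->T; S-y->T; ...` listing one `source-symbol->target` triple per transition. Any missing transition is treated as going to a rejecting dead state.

start=q0; accept=q0; q0-0->q1; q0-1->q1; q1-0->q0; q1-1->q0

Count input length modulo 2: every symbol advances one step around the cycle q0 → q1 → q0. Accept at q0.
A 2-state machine:
        0   1  
>* q0   q1  q1 
   q1   q0  q0 
(> = start, * = accepting)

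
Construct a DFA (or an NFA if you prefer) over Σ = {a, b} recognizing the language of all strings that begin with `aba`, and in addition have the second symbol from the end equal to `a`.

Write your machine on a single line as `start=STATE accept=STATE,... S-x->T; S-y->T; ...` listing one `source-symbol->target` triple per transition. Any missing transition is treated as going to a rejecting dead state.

Run two small machines in parallel and take their product. One (5 states) tracks whether the input so far still matches the prefix `aba`; the other (7 states) tracks the last 2 symbols read. Each combined state is a pair, one component from each; accept when both components accept. After merging equivalent states the machine shrinks.
8 states suffice.
        a   b  
>  q0   q1  q2 
   q1   q2  q3 
   q2   q2  q2 
   q3   q4  q2 
   q4   q5  q6 
 * q5   q5  q6 
 * q6   q4  q7 
   q7   q4  q7 
(> = start, * = accepting)

start=q0; accept=q5,q6; q0-a->q1; q0-b->q2; q1-a->q2; q1-b->q3; q2-a->q2; q2-b->q2; q3-a->q4; q3-b->q2; q4-a->q5; q4-b->q6; q5-a->q5; q5-b->q6; q6-a->q4; q6-b->q7; q7-a->q4; q7-b->q7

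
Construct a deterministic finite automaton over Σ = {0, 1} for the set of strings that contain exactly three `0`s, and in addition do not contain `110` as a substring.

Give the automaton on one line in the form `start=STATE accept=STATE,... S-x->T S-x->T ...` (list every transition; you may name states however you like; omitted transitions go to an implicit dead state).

Build one automaton per condition and run them in lockstep. One (5 states) tracks the count of `0`s, saturating at 4; the other (4 states) tracks partial matches of the forbidden pattern `110`. Each combined state is a pair, one component from each; accept when both components accept. Minimizing collapses redundant product states.
        0   1  
>  q0   q1  q2 
   q1   q3  q4 
   q2   q1  q5 
   q3   q6  q7 
   q4   q3  q5 
   q5   q5  q5 
 * q6   q5  q6 
   q7   q6  q5 
(> = start, * = accepting)

start=q0 accept=q6 q0-0->q1 q0-1->q2 q1-0->q3 q1-1->q4 q2-0->q1 q2-1->q5 q3-0->q6 q3-1->q7 q4-0->q3 q4-1->q5 q5-0->q5 q5-1->q5 q6-0->q5 q6-1->q6 q7-0->q6 q7-1->q5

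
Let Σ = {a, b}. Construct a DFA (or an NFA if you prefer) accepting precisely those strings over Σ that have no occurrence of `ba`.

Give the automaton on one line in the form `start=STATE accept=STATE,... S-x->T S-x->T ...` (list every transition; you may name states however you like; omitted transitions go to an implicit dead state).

start=s0 accept=s0,s1 s0-a->s0 s0-b->s1 s1-a->s2 s1-b->s1 s2-a->s2 s2-b->s2

This is the complement of 'contains `ba`'. Use the same substring-matching states — s0 through s2 holding how much of `ba` has just been matched — but flip the accepting set: everything except the trap s2 accepts.
        a   b  
>* s0   s0  s1 
 * s1   s2  s1 
   s2   s2  s2 
(> = start, * = accepting)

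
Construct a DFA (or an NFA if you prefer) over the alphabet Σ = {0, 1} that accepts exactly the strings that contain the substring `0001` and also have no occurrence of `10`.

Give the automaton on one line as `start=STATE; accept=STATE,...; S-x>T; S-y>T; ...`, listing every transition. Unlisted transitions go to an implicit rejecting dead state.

start=q0; accept=q5; q0-0>q1; q0-1>q2; q1-0>q3; q1-1>q2; q2-0>q2; q2-1>q2; q3-0>q4; q3-1>q2; q4-0>q4; q4-1>q5; q5-0>q2; q5-1>q5

Build one automaton per condition and run them in lockstep. One (5 states) tracks whether and how much of `0001` has been seen; the other (3 states) tracks partial matches of the forbidden pattern `10`. Each combined state is a pair, one component from each; accept when both components accept. After merging equivalent states the machine shrinks.
With 6 states:
        0   1  
>  q0   q1  q2 
   q1   q3  q2 
   q2   q2  q2 
   q3   q4  q2 
   q4   q4  q5 
 * q5   q2  q5 
(> = start, * = accepting)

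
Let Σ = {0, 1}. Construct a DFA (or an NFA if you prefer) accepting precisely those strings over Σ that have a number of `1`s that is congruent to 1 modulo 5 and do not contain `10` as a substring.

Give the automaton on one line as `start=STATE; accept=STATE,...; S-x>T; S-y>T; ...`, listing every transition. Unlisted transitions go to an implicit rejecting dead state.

Handle the two conditions separately and then intersect. One (5 states) tracks the count of `1`s modulo 5; the other (3 states) tracks partial matches of the forbidden pattern `10`. Each combined state is a pair, one component from each; accept when both components accept. Minimizing collapses redundant product states.
A 7-state machine:
       0  1 
>  A   A  B 
 * B   C  D 
   C   C  C 
   D   C  E 
   E   C  F 
   F   C  G 
   G   C  B 
(> = start, * = accepting)

start=A; accept=B; A-0>A; A-1>B; B-0>C; B-1>D; C-0>C; C-1>C; D-0>C; D-1>E; E-0>C; E-1>F; F-0>C; F-1>G; G-0>C; G-1>B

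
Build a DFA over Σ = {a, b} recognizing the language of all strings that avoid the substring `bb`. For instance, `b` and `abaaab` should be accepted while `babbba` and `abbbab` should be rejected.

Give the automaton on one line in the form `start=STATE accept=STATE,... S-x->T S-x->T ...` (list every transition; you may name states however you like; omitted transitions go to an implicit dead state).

start=S0 accept=S0,S1 S0-a->S0 S0-b->S1 S1-a->S0 S1-b->S2 S2-a->S2 S2-b->S2

This is the complement of 'contains `bb`'. Use the same substring-matching states — S0 through S2 holding how much of `bb` has just been matched — but flip the accepting set: everything except the trap S2 accepts.
With 3 states:
        a   b  
>* S0   S0  S1 
 * S1   S0  S2 
   S2   S2  S2 
(> = start, * = accepting)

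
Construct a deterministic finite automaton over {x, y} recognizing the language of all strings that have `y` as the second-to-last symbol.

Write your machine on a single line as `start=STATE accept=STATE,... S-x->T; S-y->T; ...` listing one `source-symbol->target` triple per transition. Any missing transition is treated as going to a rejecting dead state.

Because acceptance depends on a position counted from the end, the machine has to buffer the most recent 2 symbols. Make each state the string of the last up-to-2 symbols read; on input `x` shift the window left and append `x`. Accept when the buffered window has length 2 and begins with `y`.
        x   y  
>  q0   q1  q2 
   q1   q3  q4 
   q2   q5  q6 
   q3   q3  q4 
   q4   q5  q6 
 * q5   q3  q4 
 * q6   q5  q6 
(> = start, * = accepting)

start=q0; accept=q5,q6; q0-x->q1; q0-y->q2; q1-x->q3; q1-y->q4; q2-x->q5; q2-y->q6; q3-x->q3; q3-y->q4; q4-x->q5; q4-y->q6; q5-x->q3; q5-y->q4; q6-x->q5; q6-y->q6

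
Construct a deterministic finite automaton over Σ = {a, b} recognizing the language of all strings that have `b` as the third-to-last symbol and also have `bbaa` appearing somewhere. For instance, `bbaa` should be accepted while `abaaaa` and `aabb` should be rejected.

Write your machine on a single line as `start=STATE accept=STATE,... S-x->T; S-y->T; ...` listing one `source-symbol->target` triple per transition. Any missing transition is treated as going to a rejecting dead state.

start=q0; accept=q15,q20,q21,q22; q0-a->q1; q0-b->q2; q1-a->q3; q1-b->q4; q2-a->q5; q2-b->q6; q3-a->q7; q3-b->q8; q4-a->q9; q4-b->q10; q5-a->q11; q5-b->q12; q6-a->q13; q6-b->q14; q7-a->q7; q7-b->q8; q8-a->q9; q8-b->q10; q9-a->q11; q9-b->q12; q10-a->q13; q10-b->q14; q11-a->q7; q11-b->q8; q12-a->q9; q12-b->q10; q13-a->q15; q13-b->q12; q14-a->q13; q14-b->q14; q15-a->q16; q15-b->q17; q16-a->q16; q16-b->q17; q17-a->q18; q17-b->q19; q18-a->q15; q18-b->q20; q19-a->q21; q19-b->q22; q20-a->q18; q20-b->q19; q21-a->q15; q21-b->q20; q22-a->q21; q22-b->q22

Handle the two conditions separately and then intersect. The first has 15 states tracking the last 3 symbols read; the second has 5 states tracking whether and how much of `bbaa` has been seen. A product state is a pair (one from each), accepting exactly when both do.
A 23-state machine:
          a    b  
>  q0     q1   q2 
   q1     q3   q4 
   q2     q5   q6 
   q3     q7   q8 
   q4     q9  q10 
   q5    q11  q12 
   q6    q13  q14 
   q7     q7   q8 
   q8     q9  q10 
   q9    q11  q12 
   q10   q13  q14 
   q11    q7   q8 
   q12    q9  q10 
   q13   q15  q12 
   q14   q13  q14 
 * q15   q16  q17 
   q16   q16  q17 
   q17   q18  q19 
   q18   q15  q20 
   q19   q21  q22 
 * q20   q18  q19 
 * q21   q15  q20 
 * q22   q21  q22 
(> = start, * = accepting)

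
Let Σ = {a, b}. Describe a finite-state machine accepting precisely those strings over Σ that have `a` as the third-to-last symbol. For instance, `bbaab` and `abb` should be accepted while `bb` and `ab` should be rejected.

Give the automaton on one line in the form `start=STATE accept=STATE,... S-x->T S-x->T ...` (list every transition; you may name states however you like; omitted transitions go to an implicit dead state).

A DFA must remember the last 3 symbols (since which symbol is third-to-last isn't known until the input ends). Use one state per possible window of the last ≤3 symbols; accept from those whose window starts with `a`.
A 15-state machine:
          a    b  
>  S0     S1   S2 
   S1     S3   S4 
   S2     S5   S6 
   S3     S7   S8 
   S4     S9  S10 
   S5    S11  S12 
   S6    S13  S14 
 * S7     S7   S8 
 * S8     S9  S10 
 * S9    S11  S12 
 * S10   S13  S14 
   S11    S7   S8 
   S12    S9  S10 
   S13   S11  S12 
   S14   S13  S14 
(> = start, * = accepting)

start=S0 accept=S7,S8,S9,S10 S0-a->S1 S0-b->S2 S1-a->S3 S1-b->S4 S2-a->S5 S2-b->S6 S3-a->S7 S3-b->S8 S4-a->S9 S4-b->S10 S5-a->S11 S5-b->S12 S6-a->S13 S6-b->S14 S7-a->S7 S7-b->S8 S8-a->S9 S8-b->S10 S9-a->S11 S9-b->S12 S10-a->S13 S10-b->S14 S11-a->S7 S11-b->S8 S12-a->S9 S12-b->S10 S13-a->S11 S13-b->S12 S14-a->S13 S14-b->S14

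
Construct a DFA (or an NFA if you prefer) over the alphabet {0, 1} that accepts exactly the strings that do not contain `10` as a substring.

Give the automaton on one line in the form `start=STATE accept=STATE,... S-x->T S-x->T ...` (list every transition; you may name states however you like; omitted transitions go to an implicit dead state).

start=S0 accept=S0,S1 S0-0->S0 S0-1->S1 S1-0->S2 S1-1->S1 S2-0->S2 S2-1->S2

This is the complement of 'contains `10`'. Use the same substring-matching states — S0 through S2 holding how much of `10` has just been matched — but flip the accepting set: everything except the trap S2 accepts.
With 3 states:
        0   1  
>* S0   S0  S1 
 * S1   S2  S1 
   S2   S2  S2 
(> = start, * = accepting)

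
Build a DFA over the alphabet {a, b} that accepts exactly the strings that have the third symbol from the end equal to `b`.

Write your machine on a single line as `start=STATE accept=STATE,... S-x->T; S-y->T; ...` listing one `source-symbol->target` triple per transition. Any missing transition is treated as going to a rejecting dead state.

A DFA must remember the last 3 symbols (since which symbol is third-to-last isn't known until the input ends). Use one state per possible window of the last ≤3 symbols; accept from those whose window starts with `b`.
15 states suffice.
          a    b  
>  q0     q1   q2 
   q1     q3   q4 
   q2     q5   q6 
   q3     q7   q8 
   q4     q9  q10 
   q5    q11  q12 
   q6    q13  q14 
   q7     q7   q8 
   q8     q9  q10 
   q9    q11  q12 
   q10   q13  q14 
 * q11    q7   q8 
 * q12    q9  q10 
 * q13   q11  q12 
 * q14   q13  q14 
(> = start, * = accepting)

start=q0; accept=q11,q12,q13,q14; q0-a->q1; q0-b->q2; q1-a->q3; q1-b->q4; q2-a->q5; q2-b->q6; q3-a->q7; q3-b->q8; q4-a->q9; q4-b->q10; q5-a->q11; q5-b->q12; q6-a->q13; q6-b->q14; q7-a->q7; q7-b->q8; q8-a->q9; q8-b->q10; q9-a->q11; q9-b->q12; q10-a->q13; q10-b->q14; q11-a->q7; q11-b->q8; q12-a->q9; q12-b->q10; q13-a->q11; q13-b->q12; q14-a->q13; q14-b->q14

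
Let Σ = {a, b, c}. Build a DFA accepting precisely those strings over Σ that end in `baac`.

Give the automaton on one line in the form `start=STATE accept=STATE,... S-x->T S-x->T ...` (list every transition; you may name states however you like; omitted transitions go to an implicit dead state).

Remember how much of `baac` the current input suffix matches. State s0 means no match yet; s1 means the last symbol is `b`; s2 means the last 2 symbols are `ba`; s3 means the last 3 symbols are `baa`; s4 means the last 4 symbols are `baac`. Only s4 accepts. On a mismatch, fall back to the longest proper suffix that is still a prefix of `baac`.
With 5 states:
        a   b   c  
>  s0   s0  s1  s0 
   s1   s2  s1  s0 
   s2   s3  s1  s0 
   s3   s0  s1  s4 
 * s4   s0  s1  s0 
(> = start, * = accepting)

start=s0 accept=s4 s0-a->s0 s0-b->s1 s0-c->s0 s1-a->s2 s1-b->s1 s1-c->s0 s2-a->s3 s2-b->s1 s2-c->s0 s3-a->s0 s3-b->s1 s3-c->s4 s4-a->s0 s4-b->s1 s4-c->s0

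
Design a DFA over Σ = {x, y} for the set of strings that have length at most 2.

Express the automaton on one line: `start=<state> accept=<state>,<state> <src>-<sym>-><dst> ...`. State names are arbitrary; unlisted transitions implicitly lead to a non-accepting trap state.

start=S0 accept=S0,S1,S2 S0-x->S1 S0-y->S1 S1-x->S2 S1-y->S2 S2-x->S3 S2-y->S3 S3-x->S3 S3-y->S3

Count input length up to 3: every symbol moves from S0 toward S3, which means 'more than 2' and absorbs. Accept from {S0, S1, S2}.
With 4 states:
        x   y  
>* S0   S1  S1 
 * S1   S2  S2 
 * S2   S3  S3 
   S3   S3  S3 
(> = start, * = accepting)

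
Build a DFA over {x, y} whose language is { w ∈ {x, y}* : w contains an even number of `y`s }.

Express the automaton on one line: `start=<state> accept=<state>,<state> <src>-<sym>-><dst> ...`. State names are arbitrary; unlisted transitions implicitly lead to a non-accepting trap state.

The only thing that matters is how many `y`s have appeared, reduced mod 2. Use one state per residue: q0 for 0, …, q1 for 1. Reading `y` moves to the next residue; anything else stays put. q0 is accepting.
A 2-state machine:
        x   y  
>* q0   q0  q1 
   q1   q1  q0 
(> = start, * = accepting)

start=q0 accept=q0 q0-x->q0 q0-y->q1 q1-x->q1 q1-y->q0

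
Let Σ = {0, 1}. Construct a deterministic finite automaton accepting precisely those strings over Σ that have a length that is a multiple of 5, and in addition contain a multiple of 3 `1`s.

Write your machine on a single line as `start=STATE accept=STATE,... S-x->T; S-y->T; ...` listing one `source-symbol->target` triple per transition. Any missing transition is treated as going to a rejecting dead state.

Build one automaton per condition and run them in lockstep. One (5 states) tracks the input length modulo 5; the other (3 states) tracks the count of `1`s modulo 3. Each combined state is a pair, one component from each; accept when both components accept.
With 15 states:
          0    1  
>* s0     s1   s2 
   s1     s3   s4 
   s2     s4   s5 
   s3     s6   s7 
   s4     s7   s8 
   s5     s8   s6 
   s6     s9  s10 
   s7    s10  s11 
   s8    s11   s9 
   s9     s0  s12 
   s10   s12  s13 
   s11   s13   s0 
   s12    s2  s14 
   s13   s14   s1 
   s14    s5   s3 
(> = start, * = accepting)

start=s0; accept=s0; s0-0->s1; s0-1->s2; s1-0->s3; s1-1->s4; s2-0->s4; s2-1->s5; s3-0->s6; s3-1->s7; s4-0->s7; s4-1->s8; s5-0->s8; s5-1->s6; s6-0->s9; s6-1->s10; s7-0->s10; s7-1->s11; s8-0->s11; s8-1->s9; s9-0->s0; s9-1->s12; s10-0->s12; s10-1->s13; s11-0->s13; s11-1->s0; s12-0->s2; s12-1->s14; s13-0->s14; s13-1->s1; s14-0->s5; s14-1->s3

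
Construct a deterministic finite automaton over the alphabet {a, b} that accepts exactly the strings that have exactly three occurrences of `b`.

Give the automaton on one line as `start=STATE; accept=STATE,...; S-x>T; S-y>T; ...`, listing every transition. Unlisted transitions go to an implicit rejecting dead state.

start=q0; accept=q3; q0-a>q0; q0-b>q1; q1-a>q1; q1-b>q2; q2-a>q2; q2-b>q3; q3-a>q3; q3-b>q4; q4-a>q4; q4-b>q4

Only the number of `b`s matters, and only up to 4. Make a chain q0 → q1 → q2 → q3 → q4 advanced by each `b` (with q4 absorbing); every other symbol self-loops. The accepting set is {q3}.
5 states suffice.
        a   b  
>  q0   q0  q1 
   q1   q1  q2 
   q2   q2  q3 
 * q3   q3  q4 
   q4   q4  q4 
(> = start, * = accepting)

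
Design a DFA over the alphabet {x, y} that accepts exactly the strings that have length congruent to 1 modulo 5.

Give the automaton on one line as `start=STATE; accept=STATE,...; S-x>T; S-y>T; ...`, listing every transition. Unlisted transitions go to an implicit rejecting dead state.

start=A; accept=B; A-x>B; A-y>B; B-x>C; B-y>C; C-x>D; C-y>D; D-x>E; D-y>E; E-x>A; E-y>A

Count input length modulo 5: every symbol advances one step around the cycle A → B → C → D → E → A. Accept at B.
With 5 states:
       x  y 
>  A   B  B 
 * B   C  C 
   C   D  D 
   D   E  E 
   E   A  A 
(> = start, * = accepting)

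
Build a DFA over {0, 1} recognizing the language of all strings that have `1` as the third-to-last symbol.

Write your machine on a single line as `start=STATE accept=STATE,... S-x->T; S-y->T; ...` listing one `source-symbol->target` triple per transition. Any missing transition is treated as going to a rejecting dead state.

start=q0; accept=q11,q12,q13,q14; q0-0->q1; q0-1->q2; q1-0->q3; q1-1->q4; q2-0->q5; q2-1->q6; q3-0->q7; q3-1->q8; q4-0->q9; q4-1->q10; q5-0->q11; q5-1->q12; q6-0->q13; q6-1->q14; q7-0->q7; q7-1->q8; q8-0->q9; q8-1->q10; q9-0->q11; q9-1->q12; q10-0->q13; q10-1->q14; q11-0->q7; q11-1->q8; q12-0->q9; q12-1->q10; q13-0->q11; q13-1->q12; q14-0->q13; q14-1->q14

Because acceptance depends on a position counted from the end, the machine has to buffer the most recent 3 symbols. Make each state the string of the last up-to-3 symbols read; on input `x` shift the window left and append `x`. Accept when the buffered window has length 3 and begins with `1`.
          0    1  
>  q0     q1   q2 
   q1     q3   q4 
   q2     q5   q6 
   q3     q7   q8 
   q4     q9  q10 
   q5    q11  q12 
   q6    q13  q14 
   q7     q7   q8 
   q8     q9  q10 
   q9    q11  q12 
   q10   q13  q14 
 * q11    q7   q8 
 * q12    q9  q10 
 * q13   q11  q12 
 * q14   q13  q14 
(> = start, * = accepting)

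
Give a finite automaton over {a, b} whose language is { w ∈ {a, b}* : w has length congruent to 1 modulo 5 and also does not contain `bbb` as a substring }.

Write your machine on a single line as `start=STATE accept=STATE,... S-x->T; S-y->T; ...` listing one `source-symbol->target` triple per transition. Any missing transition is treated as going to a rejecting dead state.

Build one automaton per condition and run them in lockstep. The first has 5 states tracking the input length modulo 5; the second has 4 states tracking partial matches of the forbidden pattern `bbb`. A product state is a pair (one from each), accepting exactly when both do.
20 states suffice.
          a    b  
>  s0     s1   s2 
 * s1     s3   s4 
 * s2     s3   s5 
   s3     s6   s7 
   s4     s6   s8 
   s5     s6   s9 
   s6    s10  s11 
   s7    s10  s12 
   s8    s10  s13 
   s9    s13  s13 
   s10    s0  s14 
   s11    s0  s15 
   s12    s0  s16 
   s13   s16  s16 
   s14    s1  s17 
   s15    s1  s18 
   s16   s18  s18 
 * s17    s3  s19 
   s18   s19  s19 
   s19    s9   s9 
(> = start, * = accepting)

start=s0; accept=s1,s2,s17; s0-a->s1; s0-b->s2; s1-a->s3; s1-b->s4; s2-a->s3; s2-b->s5; s3-a->s6; s3-b->s7; s4-a->s6; s4-b->s8; s5-a->s6; s5-b->s9; s6-a->s10; s6-b->s11; s7-a->s10; s7-b->s12; s8-a->s10; s8-b->s13; s9-a->s13; s9-b->s13; s10-a->s0; s10-b->s14; s11-a->s0; s11-b->s15; s12-a->s0; s12-b->s16; s13-a->s16; s13-b->s16; s14-a->s1; s14-b->s17; s15-a->s1; s15-b->s18; s16-a->s18; s16-b->s18; s17-a->s3; s17-b->s19; s18-a->s19; s18-b->s19; s19-a->s9; s19-b->s9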